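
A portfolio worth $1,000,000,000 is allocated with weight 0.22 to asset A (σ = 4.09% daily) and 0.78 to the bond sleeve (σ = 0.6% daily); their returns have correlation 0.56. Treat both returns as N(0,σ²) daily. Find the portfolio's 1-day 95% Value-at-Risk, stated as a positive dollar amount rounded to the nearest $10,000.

σ_p² = 0.22²·4.09² + 0.78²·0.6² + 2·0.56·0.22·0.78·4.09·0.6 = 1.5003 (%²).
σ_p = √1.5003 = 1.225%.
At 95%, z = 1.645.
VaR = 1.645 × 1.225% = 2.015%; on $1,000,000,000 that is $20,150,000.

$20,150,000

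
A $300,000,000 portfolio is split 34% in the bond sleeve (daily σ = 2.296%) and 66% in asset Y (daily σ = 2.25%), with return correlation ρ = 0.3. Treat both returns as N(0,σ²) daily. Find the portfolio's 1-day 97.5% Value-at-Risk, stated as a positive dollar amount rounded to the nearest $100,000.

σ_p² = 0.34²·2.296² + 0.66²·2.25² + 2·0.3·0.34·0.66·2.296·2.25 = 3.5102 (%²).
σ_p = √3.5102 = 1.874%.
At 97.5%, z = 1.960.
VaR = 1.960 × 1.874% = 3.673%; on $300,000,000 that is $11,019,000.

$11,000,000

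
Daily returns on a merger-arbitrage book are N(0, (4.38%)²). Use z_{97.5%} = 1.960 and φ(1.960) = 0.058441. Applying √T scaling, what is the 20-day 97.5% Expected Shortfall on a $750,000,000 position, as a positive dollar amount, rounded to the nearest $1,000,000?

$343,000,000

σ_{20d} = 4.38% × √20 = 19.588%.
ES multiplier = φ(z)/(1−α) = 0.058441/0.025 = 2.338.
ES = 19.588% × 2.338 = 45.797%; on $750,000,000: $343,477,500.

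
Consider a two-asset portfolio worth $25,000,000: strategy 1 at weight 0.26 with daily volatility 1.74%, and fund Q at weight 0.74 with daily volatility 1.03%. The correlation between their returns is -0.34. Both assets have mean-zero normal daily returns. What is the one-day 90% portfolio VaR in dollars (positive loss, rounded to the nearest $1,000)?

σ_p² = 0.26²·1.74² + 0.74²·1.03² + 2·-0.34·0.26·0.74·1.74·1.03 = 0.5511 (%²).
σ_p = √0.5511 = 0.742%.
At 90%, z = 1.282.
VaR = 1.282 × 0.742% = 0.951%; on $25,000,000 that is $237,750.

$238,000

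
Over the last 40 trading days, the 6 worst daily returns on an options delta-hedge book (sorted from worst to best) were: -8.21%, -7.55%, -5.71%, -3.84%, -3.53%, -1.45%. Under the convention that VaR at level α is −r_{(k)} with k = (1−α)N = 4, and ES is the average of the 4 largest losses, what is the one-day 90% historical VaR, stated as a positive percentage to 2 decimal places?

3.84%

k = 4; the 4th lowest return is -3.84%, so VaR = 3.84%.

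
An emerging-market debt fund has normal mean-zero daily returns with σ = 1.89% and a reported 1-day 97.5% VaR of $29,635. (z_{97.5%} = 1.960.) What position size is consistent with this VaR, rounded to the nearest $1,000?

$800,000

VaR as a fraction of value: z·σ = 1.960 × 1.89% = 3.7044%.
Position = $29,635 / 0.037044 = $799,995.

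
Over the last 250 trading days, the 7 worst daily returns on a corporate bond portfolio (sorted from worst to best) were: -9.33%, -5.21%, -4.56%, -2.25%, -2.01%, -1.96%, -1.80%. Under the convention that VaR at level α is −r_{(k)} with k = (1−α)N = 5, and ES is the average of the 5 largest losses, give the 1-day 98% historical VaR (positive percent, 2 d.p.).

k = 5; the 5th lowest return is -2.01%, so VaR = 2.01%.

2.01%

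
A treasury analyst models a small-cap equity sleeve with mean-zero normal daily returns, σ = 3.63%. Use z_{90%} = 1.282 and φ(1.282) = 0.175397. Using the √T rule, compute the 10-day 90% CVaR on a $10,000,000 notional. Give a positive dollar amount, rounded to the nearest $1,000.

$2,013,000

σ_{10d} = 3.63% × √10 = 11.479%.
ES multiplier = φ(z)/(1−α) = 0.175397/0.1 = 1.754.
ES = 11.479% × 1.754 = 20.134%; on $10,000,000: $2,013,400.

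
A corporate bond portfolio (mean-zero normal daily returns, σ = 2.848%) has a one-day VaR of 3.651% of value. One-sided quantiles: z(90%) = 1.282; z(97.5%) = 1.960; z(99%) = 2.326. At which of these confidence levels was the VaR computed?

Implied z = VaR/σ = 3.651 / 2.848 = 1.282.
This matches z(90%) = 1.282.

90%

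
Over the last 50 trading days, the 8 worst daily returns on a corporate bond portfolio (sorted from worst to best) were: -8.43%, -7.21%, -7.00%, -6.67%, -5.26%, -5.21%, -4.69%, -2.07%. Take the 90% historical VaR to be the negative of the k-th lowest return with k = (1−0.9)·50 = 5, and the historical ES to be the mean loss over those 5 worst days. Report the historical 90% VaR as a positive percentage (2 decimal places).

5.26%

k = 5; the 5th lowest return is -5.26%, so VaR = 5.26%.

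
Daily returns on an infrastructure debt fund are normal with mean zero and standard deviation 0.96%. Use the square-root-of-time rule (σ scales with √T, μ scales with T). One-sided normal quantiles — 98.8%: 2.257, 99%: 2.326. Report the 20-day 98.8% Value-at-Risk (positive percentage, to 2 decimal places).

9.69%

σ_{20d} = 0.96% × √20 = 4.293%.
VaR = 2.257 × 4.293% = 9.689%.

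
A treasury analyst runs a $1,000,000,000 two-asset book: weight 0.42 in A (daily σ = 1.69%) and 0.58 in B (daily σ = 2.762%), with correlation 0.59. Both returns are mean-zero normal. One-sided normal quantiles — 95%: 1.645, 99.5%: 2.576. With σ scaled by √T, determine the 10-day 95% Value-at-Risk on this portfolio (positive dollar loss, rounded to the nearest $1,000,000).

$109,000,000

σ_p = √(0.42²·1.69² + 0.58²·2.762² + 2·0.59·0.42·0.58·1.69·2.762) = 2.100%.
σ_{10d} = 2.100% × √10 = 6.641%.
VaR = 1.645 × 6.641% = 10.924%; on $1,000,000,000 that is $109,240,000.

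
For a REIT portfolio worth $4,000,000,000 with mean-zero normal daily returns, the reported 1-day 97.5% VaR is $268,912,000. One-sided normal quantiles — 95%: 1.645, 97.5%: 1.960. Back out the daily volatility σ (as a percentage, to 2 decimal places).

VaR as a fraction: $268,912,000 / $4,000,000,000 = 6.723%.
σ = VaR / z = 6.723% / 1.960 = 3.430%.

3.43%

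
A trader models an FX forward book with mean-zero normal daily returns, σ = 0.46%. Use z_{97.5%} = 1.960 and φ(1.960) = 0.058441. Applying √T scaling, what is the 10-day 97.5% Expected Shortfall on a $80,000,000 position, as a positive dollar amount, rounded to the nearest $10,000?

$2,720,000

σ_{10d} = 0.46% × √10 = 1.455%.
ES multiplier = φ(z)/(1−α) = 0.058441/0.025 = 2.338.
ES = 1.455% × 2.338 = 3.402%; on $80,000,000: $2,721,600.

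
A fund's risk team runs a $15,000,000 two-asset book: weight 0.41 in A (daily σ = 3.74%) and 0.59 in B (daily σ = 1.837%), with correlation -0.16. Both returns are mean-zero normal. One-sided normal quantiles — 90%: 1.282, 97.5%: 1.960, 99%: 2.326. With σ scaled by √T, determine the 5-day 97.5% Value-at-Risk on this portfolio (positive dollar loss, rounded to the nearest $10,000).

σ_p = √(0.41²·3.74² + 0.59²·1.837² + 2·-0.16·0.41·0.59·3.74·1.837) = 1.730%.
σ_{5d} = 1.730% × √5 = 3.868%.
VaR = 1.960 × 3.868% = 7.581%; on $15,000,000 that is $1,137,150.

$1,140,000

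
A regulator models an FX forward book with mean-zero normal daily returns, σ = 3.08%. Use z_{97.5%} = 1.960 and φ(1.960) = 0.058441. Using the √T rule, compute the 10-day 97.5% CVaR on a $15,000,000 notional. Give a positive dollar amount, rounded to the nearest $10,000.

σ_{10d} = 3.08% × √10 = 9.740%.
ES multiplier = φ(z)/(1−α) = 0.058441/0.025 = 2.338.
ES = 9.740% × 2.338 = 22.772%; on $15,000,000: $3,415,800.

$3,420,000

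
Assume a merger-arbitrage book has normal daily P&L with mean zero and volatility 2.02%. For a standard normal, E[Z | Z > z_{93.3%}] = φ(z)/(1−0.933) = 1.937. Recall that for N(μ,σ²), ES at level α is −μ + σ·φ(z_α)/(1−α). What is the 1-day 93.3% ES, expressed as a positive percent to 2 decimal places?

3.91%

ES = 2.02% × 1.937 = 3.913%.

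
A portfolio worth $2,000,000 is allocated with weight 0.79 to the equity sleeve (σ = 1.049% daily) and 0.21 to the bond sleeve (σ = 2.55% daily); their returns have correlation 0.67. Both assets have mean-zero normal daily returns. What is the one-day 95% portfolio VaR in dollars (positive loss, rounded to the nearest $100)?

σ_p² = 0.79²·1.049² + 0.21²·2.55² + 2·0.67·0.79·0.21·1.049·2.55 = 1.5682 (%²).
σ_p = √1.5682 = 1.252%.
At 95%, z = 1.645.
VaR = 1.645 × 1.252% = 2.060%; on $2,000,000 that is $41,200.

$41,200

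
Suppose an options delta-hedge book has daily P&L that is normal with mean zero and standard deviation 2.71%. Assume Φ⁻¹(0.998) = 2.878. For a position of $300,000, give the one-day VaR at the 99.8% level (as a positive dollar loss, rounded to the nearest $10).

VaR = z·σ = 2.878 × 2.71% = 7.799%.
On $300,000: 0.07799 × $300,000 = $23,397.

$23,400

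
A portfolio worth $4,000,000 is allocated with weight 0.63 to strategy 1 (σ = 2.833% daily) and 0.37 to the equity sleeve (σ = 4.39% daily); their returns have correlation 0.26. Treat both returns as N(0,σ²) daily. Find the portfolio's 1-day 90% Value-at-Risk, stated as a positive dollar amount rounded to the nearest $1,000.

$139,000

σ_p² = 0.63²·2.833² + 0.37²·4.39² + 2·0.26·0.63·0.37·2.833·4.39 = 7.3313 (%²).
σ_p = √7.3313 = 2.708%.
At 90%, z = 1.282.
VaR = 1.282 × 2.708% = 3.472%; on $4,000,000 that is $138,880.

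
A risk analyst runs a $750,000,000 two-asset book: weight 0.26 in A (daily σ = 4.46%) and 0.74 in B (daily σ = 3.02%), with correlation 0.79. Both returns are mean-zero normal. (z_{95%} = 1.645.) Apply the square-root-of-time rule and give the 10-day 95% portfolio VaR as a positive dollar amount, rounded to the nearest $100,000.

$126,000,000

σ_p = √(0.26²·4.46² + 0.74²·3.02² + 2·0.79·0.26·0.74·4.46·3.02) = 3.230%.
σ_{10d} = 3.230% × √10 = 10.214%.
VaR = 1.645 × 10.214% = 16.802%; on $750,000,000 that is $126,015,000.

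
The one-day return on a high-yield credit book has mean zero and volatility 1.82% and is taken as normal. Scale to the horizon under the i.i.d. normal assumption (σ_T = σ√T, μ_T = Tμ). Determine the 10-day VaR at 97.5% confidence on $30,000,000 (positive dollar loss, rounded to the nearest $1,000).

$3,384,000

At 97.5%, z = 1.960.
σ_{10d} = 1.82% × √10 = 5.755%.
VaR = 1.960 × 5.755% = 11.280%.
On $30,000,000: 0.11280 × $30,000,000 = $3,384,000.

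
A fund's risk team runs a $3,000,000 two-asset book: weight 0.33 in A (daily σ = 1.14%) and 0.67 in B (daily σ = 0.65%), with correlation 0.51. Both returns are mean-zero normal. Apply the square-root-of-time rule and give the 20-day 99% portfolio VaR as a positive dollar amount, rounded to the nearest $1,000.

$220,000

σ_p = √(0.33²·1.14² + 0.67²·0.65² + 2·0.51·0.33·0.67·1.14·0.65) = 0.706%.
σ_{20d} = 0.706% × √20 = 3.157%.
z(99%) = 2.326.
VaR = 2.326 × 3.157% = 7.343%; on $3,000,000 that is $220,290.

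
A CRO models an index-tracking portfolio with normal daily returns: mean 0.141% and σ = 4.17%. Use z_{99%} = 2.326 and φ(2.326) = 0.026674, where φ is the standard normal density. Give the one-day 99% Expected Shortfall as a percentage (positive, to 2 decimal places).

10.98%

Tail multiplier: φ(z)/(1−α) = 0.026674 / 0.01 = 2.667.
ES = −(0.141%) + 4.17% × 2.667 = 10.980%.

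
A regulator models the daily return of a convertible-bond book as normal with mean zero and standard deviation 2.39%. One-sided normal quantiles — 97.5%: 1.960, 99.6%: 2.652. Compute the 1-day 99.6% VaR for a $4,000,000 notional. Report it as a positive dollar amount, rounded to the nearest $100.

$253,500

VaR = z·σ = 2.652 × 2.39% = 6.338%.
On $4,000,000: 0.06338 × $4,000,000 = $253,520.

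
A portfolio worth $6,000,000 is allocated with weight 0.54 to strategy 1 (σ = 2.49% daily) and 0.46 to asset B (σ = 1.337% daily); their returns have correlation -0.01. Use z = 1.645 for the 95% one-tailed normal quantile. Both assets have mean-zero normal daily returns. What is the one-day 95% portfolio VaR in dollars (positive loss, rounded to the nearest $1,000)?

σ_p² = 0.54²·2.49² + 0.46²·1.337² + 2·-0.01·0.54·0.46·2.49·1.337 = 2.1697 (%²).
σ_p = √2.1697 = 1.473%.
VaR = 1.645 × 1.473% = 2.423%; on $6,000,000 that is $145,380.

$145,000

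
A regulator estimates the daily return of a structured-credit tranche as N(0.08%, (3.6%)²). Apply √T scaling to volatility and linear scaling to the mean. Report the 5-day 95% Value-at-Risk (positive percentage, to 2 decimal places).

At 95%, z = 1.645.
σ_{5d} = 3.6% × √5 = 8.050%; μ_{5d} = 5 × 0.08% = 0.400%.
VaR = −(0.400%) + 1.645 × 8.050% = 12.842%.

12.84%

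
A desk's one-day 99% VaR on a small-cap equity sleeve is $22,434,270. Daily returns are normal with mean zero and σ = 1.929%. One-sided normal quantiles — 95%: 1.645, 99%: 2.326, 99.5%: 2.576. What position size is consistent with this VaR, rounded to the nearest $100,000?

$500,000,000

VaR as a fraction of value: z·σ = 2.326 × 1.929% = 4.48685%.
Position = $22,434,270 / 0.0448685 = $500,000,000.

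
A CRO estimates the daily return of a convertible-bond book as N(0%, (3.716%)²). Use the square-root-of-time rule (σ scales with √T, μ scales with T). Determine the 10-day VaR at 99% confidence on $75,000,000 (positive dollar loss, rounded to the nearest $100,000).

$20,500,000

At 99%, z = 2.326.
σ_{10d} = 3.716% × √10 = 11.751%.
VaR = 2.326 × 11.751% = 27.333%.
On $75,000,000: 0.27333 × $75,000,000 = $20,499,750.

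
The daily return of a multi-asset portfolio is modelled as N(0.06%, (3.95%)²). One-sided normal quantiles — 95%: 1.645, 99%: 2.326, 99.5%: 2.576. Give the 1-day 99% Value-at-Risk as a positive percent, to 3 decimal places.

9.128%

VaR = −μ + z·σ = −(0.06%) + 2.326 × 3.95% = 9.128%.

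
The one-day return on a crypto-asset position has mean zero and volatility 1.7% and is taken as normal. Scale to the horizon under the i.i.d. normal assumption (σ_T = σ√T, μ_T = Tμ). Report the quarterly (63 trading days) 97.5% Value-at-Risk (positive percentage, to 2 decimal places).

At 97.5%, z = 1.960.
σ_{63d} = 1.7% × √63 = 13.493%.
VaR = 1.960 × 13.493% = 26.446%.

26.45%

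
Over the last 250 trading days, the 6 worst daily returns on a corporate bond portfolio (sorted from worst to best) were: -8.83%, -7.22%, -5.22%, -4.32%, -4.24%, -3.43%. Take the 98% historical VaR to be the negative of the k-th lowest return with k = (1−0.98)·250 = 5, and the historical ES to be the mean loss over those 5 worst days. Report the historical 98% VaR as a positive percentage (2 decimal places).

k = 5; the 5th lowest return is -4.24%, so VaR = 4.24%.

4.24%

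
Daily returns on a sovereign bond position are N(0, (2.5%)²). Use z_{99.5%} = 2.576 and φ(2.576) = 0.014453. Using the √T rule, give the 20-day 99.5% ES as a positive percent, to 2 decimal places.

σ_{20d} = 2.5% × √20 = 11.180%.
ES multiplier = φ(z)/(1−α) = 0.014453/0.005 = 2.891.
ES = 11.180% × 2.891 = 32.321%.

32.32%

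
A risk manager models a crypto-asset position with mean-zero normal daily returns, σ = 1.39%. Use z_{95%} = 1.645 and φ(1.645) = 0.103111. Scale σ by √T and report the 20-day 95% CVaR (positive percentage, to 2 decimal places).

12.82%

σ_{20d} = 1.39% × √20 = 6.216%.
ES multiplier = φ(z)/(1−α) = 0.103111/0.05 = 2.062.
ES = 6.216% × 2.062 = 12.817%.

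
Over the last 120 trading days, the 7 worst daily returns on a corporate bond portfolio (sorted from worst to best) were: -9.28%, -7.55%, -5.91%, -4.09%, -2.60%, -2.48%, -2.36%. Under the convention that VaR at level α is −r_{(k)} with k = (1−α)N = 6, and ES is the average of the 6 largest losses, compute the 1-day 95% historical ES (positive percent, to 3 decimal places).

The 6 worst returns sum to -31.91%.
ES = −(-31.91%) / 6 = 5.3183…% ≈ 5.318%.

5.318%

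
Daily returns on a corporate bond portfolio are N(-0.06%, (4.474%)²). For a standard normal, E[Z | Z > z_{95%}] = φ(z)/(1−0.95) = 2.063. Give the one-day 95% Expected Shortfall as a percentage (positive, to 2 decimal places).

9.29%

ES = −(-0.06%) + 4.474% × 2.063 = 9.290%.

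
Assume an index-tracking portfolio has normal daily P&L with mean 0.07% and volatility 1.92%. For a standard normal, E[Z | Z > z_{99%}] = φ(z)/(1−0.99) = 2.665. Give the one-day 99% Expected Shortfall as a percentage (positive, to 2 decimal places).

ES = −(0.07%) + 1.92% × 2.665 = 5.047%.

5.05%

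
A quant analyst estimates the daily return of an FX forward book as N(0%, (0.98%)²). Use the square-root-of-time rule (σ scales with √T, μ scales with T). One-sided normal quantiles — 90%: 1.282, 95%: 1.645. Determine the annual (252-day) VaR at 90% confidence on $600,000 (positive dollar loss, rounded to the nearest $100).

σ_{252d} = 0.98% × √252 = 15.557%.
VaR = 1.282 × 15.557% = 19.944%.
On $600,000: 0.19944 × $600,000 = $119,664.

$119,700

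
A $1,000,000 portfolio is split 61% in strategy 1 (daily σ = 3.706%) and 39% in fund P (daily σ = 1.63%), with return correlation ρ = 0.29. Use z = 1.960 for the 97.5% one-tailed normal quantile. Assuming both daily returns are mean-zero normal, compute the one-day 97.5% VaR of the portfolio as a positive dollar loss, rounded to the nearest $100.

σ_p² = 0.61²·3.706² + 0.39²·1.63² + 2·0.29·0.61·0.39·3.706·1.63 = 6.3482 (%²).
σ_p = √6.3482 = 2.520%.
VaR = 1.960 × 2.520% = 4.939%; on $1,000,000 that is $49,390.

$49,400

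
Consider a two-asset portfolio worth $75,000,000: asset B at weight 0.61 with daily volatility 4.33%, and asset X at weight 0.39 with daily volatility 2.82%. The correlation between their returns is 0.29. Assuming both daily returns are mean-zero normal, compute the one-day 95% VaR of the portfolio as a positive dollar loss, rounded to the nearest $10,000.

$3,880,000

σ_p² = 0.61²·4.33² + 0.39²·2.82² + 2·0.29·0.61·0.39·4.33·2.82 = 9.8709 (%²).
σ_p = √9.8709 = 3.142%.
At 95%, z = 1.645.
VaR = 1.645 × 3.142% = 5.169%; on $75,000,000 that is $3,876,750.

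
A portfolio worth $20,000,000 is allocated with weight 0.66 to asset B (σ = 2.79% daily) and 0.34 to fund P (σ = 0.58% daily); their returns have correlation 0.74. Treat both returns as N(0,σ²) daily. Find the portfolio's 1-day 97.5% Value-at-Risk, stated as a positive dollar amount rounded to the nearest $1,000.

$781,000

σ_p² = 0.66²·2.79² + 0.34²·0.58² + 2·0.74·0.66·0.34·2.79·0.58 = 3.9671 (%²).
σ_p = √3.9671 = 1.992%.
At 97.5%, z = 1.960.
VaR = 1.960 × 1.992% = 3.904%; on $20,000,000 that is $780,800.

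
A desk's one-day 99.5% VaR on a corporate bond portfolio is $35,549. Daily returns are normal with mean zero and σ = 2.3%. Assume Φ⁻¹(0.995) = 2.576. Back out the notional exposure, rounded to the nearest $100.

$600,000

VaR as a fraction of value: z·σ = 2.576 × 2.3% = 5.9248%.
Position = $35,549 / 0.059248 = $600,003.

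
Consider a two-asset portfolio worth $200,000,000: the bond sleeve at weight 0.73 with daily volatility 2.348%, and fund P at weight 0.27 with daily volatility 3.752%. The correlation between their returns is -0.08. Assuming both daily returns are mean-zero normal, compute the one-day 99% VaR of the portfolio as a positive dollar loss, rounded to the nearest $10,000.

$8,930,000

σ_p² = 0.73²·2.348² + 0.27²·3.752² + 2·-0.08·0.73·0.27·2.348·3.752 = 3.6864 (%²).
σ_p = √3.6864 = 1.920%.
At 99%, z = 2.326.
VaR = 2.326 × 1.920% = 4.466%; on $200,000,000 that is $8,932,000.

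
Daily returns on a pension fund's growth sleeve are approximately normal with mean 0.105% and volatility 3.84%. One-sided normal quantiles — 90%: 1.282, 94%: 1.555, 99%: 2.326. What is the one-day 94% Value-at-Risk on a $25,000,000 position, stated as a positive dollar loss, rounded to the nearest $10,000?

VaR = −μ + z·σ = −(0.105%) + 1.555 × 3.84% = 5.866%.
On $25,000,000: 0.05866 × $25,000,000 = $1,466,500.

$1,470,000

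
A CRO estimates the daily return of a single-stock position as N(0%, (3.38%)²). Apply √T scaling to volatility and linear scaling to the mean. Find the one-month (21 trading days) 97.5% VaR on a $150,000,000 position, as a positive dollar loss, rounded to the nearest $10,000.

At 97.5%, z = 1.960.
σ_{21d} = 3.38% × √21 = 15.489%.
VaR = 1.960 × 15.489% = 30.358%.
On $150,000,000: 0.30358 × $150,000,000 = $45,537,000.

$45,540,000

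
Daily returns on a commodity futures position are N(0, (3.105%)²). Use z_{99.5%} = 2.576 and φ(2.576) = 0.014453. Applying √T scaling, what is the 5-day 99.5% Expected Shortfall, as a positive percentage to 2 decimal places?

20.07%

σ_{5d} = 3.105% × √5 = 6.943%.
ES multiplier = φ(z)/(1−α) = 0.014453/0.005 = 2.891.
ES = 6.943% × 2.891 = 20.072%.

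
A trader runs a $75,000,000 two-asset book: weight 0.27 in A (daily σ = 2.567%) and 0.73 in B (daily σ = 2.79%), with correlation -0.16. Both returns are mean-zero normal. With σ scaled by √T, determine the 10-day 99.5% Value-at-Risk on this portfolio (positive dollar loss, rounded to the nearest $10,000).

σ_p = √(0.27²·2.567² + 0.73²·2.79² + 2·-0.16·0.27·0.73·2.567·2.79) = 2.044%.
σ_{10d} = 2.044% × √10 = 6.464%.
z(99.5%) = 2.576.
VaR = 2.576 × 6.464% = 16.651%; on $75,000,000 that is $12,488,250.

$12,490,000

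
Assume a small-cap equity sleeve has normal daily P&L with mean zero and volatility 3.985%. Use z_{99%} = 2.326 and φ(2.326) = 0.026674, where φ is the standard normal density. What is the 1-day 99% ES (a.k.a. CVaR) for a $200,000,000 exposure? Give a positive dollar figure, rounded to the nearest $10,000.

$21,260,000

Tail multiplier: φ(z)/(1−α) = 0.026674 / 0.01 = 2.667.
ES = 3.985% × 2.667 = 10.628%.
On $200,000,000: 0.10628 × $200,000,000 = $21,256,000.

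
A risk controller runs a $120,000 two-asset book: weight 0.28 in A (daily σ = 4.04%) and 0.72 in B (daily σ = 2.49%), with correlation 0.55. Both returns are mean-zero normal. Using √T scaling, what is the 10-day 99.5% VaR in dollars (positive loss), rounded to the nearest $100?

σ_p = √(0.28²·4.04² + 0.72²·2.49² + 2·0.55·0.28·0.72·4.04·2.49) = 2.593%.
σ_{10d} = 2.593% × √10 = 8.200%.
z(99.5%) = 2.576.
VaR = 2.576 × 8.200% = 21.123%; on $120,000 that is $25,348.

$25,300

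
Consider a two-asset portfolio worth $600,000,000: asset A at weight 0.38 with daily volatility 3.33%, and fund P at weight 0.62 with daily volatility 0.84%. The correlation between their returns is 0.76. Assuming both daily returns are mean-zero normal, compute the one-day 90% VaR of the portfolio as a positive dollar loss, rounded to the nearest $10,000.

σ_p² = 0.38²·3.33² + 0.62²·0.84² + 2·0.76·0.38·0.62·3.33·0.84 = 2.8742 (%²).
σ_p = √2.8742 = 1.695%.
At 90%, z = 1.282.
VaR = 1.282 × 1.695% = 2.173%; on $600,000,000 that is $13,038,000.

$13,040,000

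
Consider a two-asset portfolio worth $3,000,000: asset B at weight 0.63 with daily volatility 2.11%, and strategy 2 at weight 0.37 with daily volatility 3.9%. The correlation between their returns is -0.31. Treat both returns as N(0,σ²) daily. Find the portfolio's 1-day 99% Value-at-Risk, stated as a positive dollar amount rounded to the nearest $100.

σ_p² = 0.63²·2.11² + 0.37²·3.9² + 2·-0.31·0.63·0.37·2.11·3.9 = 2.6600 (%²).
σ_p = √2.6600 = 1.631%.
At 99%, z = 2.326.
VaR = 2.326 × 1.631% = 3.794%; on $3,000,000 that is $113,820.

$113,800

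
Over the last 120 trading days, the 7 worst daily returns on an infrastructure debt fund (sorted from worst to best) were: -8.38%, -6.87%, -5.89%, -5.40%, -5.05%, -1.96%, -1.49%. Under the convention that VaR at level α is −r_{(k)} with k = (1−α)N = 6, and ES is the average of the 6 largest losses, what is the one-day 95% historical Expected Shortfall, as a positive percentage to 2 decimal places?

5.59%

The 6 worst returns sum to -33.55%.
ES = −(-33.55%) / 6 = 5.5916…% ≈ 5.59%.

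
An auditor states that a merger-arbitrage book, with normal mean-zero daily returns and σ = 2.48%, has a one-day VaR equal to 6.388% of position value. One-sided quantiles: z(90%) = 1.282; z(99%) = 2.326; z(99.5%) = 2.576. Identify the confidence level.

Implied z = VaR/σ = 6.388 / 2.48 = 2.576.
This matches z(99.5%) = 2.576.

99.5%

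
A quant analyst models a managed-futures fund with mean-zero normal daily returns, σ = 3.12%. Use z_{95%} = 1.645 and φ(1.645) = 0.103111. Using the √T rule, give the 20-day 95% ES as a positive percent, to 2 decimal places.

28.77%

σ_{20d} = 3.12% × √20 = 13.953%.
ES multiplier = φ(z)/(1−α) = 0.103111/0.05 = 2.062.
ES = 13.953% × 2.062 = 28.771%.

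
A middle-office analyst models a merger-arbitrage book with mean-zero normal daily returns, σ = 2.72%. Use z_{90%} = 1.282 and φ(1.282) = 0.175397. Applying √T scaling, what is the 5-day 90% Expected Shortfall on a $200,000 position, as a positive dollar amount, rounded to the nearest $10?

$21,340

σ_{5d} = 2.72% × √5 = 6.082%.
ES multiplier = φ(z)/(1−α) = 0.175397/0.1 = 1.754.
ES = 6.082% × 1.754 = 10.668%; on $200,000: $21,336.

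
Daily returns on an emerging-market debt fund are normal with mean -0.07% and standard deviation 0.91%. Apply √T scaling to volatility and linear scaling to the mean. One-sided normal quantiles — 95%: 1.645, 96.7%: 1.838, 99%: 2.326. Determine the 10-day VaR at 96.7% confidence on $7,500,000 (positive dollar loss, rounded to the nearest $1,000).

σ_{10d} = 0.91% × √10 = 2.878%; μ_{10d} = 10 × -0.07% = -0.700%.
VaR = −(-0.700%) + 1.838 × 2.878% = 5.990%.
On $7,500,000: 0.05990 × $7,500,000 = $449,250.

$449,000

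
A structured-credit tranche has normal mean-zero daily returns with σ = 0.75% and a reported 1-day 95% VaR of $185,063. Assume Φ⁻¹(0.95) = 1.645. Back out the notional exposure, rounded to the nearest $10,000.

$15,000,000

VaR as a fraction of value: z·σ = 1.645 × 0.75% = 1.23375%.
Position = $185,063 / 0.0123375 = $15,000,041.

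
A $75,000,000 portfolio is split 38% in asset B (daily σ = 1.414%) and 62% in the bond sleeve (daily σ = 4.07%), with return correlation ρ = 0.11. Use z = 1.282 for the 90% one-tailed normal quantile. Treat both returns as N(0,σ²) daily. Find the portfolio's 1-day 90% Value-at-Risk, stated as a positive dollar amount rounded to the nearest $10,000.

$2,540,000

σ_p² = 0.38²·1.414² + 0.62²·4.07² + 2·0.11·0.38·0.62·1.414·4.07 = 6.9546 (%²).
σ_p = √6.9546 = 2.637%.
VaR = 1.282 × 2.637% = 3.381%; on $75,000,000 that is $2,535,750.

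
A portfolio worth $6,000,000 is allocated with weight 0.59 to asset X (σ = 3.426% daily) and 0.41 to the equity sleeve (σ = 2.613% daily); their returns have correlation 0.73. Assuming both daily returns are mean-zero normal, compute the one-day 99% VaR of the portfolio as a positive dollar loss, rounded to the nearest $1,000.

σ_p² = 0.59²·3.426² + 0.41²·2.613² + 2·0.73·0.59·0.41·3.426·2.613 = 8.3952 (%²).
σ_p = √8.3952 = 2.897%.
At 99%, z = 2.326.
VaR = 2.326 × 2.897% = 6.738%; on $6,000,000 that is $404,280.

$404,000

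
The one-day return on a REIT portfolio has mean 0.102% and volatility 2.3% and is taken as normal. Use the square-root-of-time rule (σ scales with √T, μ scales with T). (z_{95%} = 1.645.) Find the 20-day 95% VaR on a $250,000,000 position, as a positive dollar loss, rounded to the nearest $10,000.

σ_{20d} = 2.3% × √20 = 10.286%; μ_{20d} = 20 × 0.102% = 2.040%.
VaR = −(2.040%) + 1.645 × 10.286% = 14.880%.
On $250,000,000: 0.14880 × $250,000,000 = $37,200,000.

$37,200,000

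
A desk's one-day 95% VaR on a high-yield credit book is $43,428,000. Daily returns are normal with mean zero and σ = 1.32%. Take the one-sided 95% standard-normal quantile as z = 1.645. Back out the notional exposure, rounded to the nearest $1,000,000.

$2,000,000,000

VaR as a fraction of value: z·σ = 1.645 × 1.32% = 2.1714%.
Position = $43,428,000 / 0.021714 = $2,000,000,000.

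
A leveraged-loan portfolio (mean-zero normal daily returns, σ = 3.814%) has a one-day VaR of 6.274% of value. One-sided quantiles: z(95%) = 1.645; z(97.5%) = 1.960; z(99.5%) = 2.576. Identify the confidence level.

Implied z = VaR/σ = 6.274 / 3.814 = 1.645.
This matches z(95%) = 1.645.

95%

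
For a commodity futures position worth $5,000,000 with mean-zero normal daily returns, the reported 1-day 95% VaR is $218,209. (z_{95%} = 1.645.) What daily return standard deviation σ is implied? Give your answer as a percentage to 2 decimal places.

VaR as a fraction: $218,209 / $5,000,000 = 4.364%.
σ = VaR / z = 4.364% / 1.645 = 2.653%.

2.65%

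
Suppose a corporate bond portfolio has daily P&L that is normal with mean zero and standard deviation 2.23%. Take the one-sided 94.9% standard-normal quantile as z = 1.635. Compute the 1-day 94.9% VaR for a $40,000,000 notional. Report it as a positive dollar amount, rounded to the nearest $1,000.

$1,458,000

VaR = z·σ = 1.635 × 2.23% = 3.646%.
On $40,000,000: 0.03646 × $40,000,000 = $1,458,400.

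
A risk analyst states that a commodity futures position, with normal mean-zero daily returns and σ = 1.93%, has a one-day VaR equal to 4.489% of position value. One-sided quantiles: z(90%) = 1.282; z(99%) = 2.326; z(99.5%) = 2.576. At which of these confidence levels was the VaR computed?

99%

Implied z = VaR/σ = 4.489 / 1.93 = 2.326.
This matches z(99%) = 2.326.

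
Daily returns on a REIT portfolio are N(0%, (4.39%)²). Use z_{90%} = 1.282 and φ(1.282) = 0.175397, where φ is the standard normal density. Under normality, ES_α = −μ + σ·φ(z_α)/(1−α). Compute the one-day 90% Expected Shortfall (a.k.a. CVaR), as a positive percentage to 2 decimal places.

Tail multiplier: φ(z)/(1−α) = 0.175397 / 0.1 = 1.754.
ES = 4.39% × 1.754 = 7.700%.

7.70%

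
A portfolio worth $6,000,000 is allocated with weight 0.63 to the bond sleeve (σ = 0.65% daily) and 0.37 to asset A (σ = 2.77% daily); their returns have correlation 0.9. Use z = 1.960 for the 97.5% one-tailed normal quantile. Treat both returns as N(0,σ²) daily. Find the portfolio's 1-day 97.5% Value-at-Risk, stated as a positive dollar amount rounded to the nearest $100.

σ_p² = 0.63²·0.65² + 0.37²·2.77² + 2·0.9·0.63·0.37·0.65·2.77 = 1.9736 (%²).
σ_p = √1.9736 = 1.405%.
VaR = 1.960 × 1.405% = 2.754%; on $6,000,000 that is $165,240.

$165,200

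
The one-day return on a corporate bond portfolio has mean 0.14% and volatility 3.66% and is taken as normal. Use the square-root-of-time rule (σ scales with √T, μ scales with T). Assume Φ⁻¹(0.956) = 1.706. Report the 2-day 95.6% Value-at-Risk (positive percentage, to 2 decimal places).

σ_{2d} = 3.66% × √2 = 5.176%; μ_{2d} = 2 × 0.14% = 0.280%.
VaR = −(0.280%) + 1.706 × 5.176% = 8.550%.

8.55%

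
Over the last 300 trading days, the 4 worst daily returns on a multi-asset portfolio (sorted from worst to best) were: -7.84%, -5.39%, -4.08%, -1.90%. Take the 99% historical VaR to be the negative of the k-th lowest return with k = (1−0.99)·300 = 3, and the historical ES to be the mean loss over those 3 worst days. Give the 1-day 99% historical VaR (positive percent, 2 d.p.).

4.08%

k = 3; the 3rd lowest return is -4.08%, so VaR = 4.08%.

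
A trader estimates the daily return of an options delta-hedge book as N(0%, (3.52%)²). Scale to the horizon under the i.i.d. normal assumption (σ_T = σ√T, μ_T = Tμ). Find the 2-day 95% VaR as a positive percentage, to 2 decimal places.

At 95%, z = 1.645.
σ_{2d} = 3.52% × √2 = 4.978%.
VaR = 1.645 × 4.978% = 8.189%.

8.19%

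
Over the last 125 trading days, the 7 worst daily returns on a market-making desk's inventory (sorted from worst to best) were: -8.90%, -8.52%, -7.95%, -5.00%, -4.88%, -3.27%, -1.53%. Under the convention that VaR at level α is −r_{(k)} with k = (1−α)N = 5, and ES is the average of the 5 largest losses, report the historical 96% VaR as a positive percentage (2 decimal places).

k = 5; the 5th lowest return is -4.88%, so VaR = 4.88%.

4.88%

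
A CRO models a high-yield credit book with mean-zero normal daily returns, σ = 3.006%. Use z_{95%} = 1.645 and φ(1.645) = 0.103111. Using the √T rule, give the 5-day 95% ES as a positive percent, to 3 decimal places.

13.861%

σ_{5d} = 3.006% × √5 = 6.722%.
ES multiplier = φ(z)/(1−α) = 0.103111/0.05 = 2.062.
ES = 6.722% × 2.062 = 13.861%.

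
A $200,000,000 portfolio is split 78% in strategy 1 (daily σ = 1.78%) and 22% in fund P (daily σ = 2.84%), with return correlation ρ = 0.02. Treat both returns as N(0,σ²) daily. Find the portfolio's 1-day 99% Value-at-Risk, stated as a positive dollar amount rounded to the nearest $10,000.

σ_p² = 0.78²·1.78² + 0.22²·2.84² + 2·0.02·0.78·0.22·1.78·2.84 = 2.3527 (%²).
σ_p = √2.3527 = 1.534%.
At 99%, z = 2.326.
VaR = 2.326 × 1.534% = 3.568%; on $200,000,000 that is $7,136,000.

$7,140,000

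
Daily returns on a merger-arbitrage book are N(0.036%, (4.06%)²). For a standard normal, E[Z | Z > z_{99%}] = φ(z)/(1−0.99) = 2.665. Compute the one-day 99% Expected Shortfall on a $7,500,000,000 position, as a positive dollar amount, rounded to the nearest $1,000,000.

$809,000,000

ES = −(0.036%) + 4.06% × 2.665 = 10.784%.
On $7,500,000,000: 0.10784 × $7,500,000,000 = $808,800,000.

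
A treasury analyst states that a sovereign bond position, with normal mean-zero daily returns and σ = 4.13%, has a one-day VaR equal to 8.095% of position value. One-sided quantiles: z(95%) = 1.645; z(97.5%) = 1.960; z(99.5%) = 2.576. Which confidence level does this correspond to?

Implied z = VaR/σ = 8.095 / 4.13 = 1.960.
This matches z(97.5%) = 1.960.

97.5%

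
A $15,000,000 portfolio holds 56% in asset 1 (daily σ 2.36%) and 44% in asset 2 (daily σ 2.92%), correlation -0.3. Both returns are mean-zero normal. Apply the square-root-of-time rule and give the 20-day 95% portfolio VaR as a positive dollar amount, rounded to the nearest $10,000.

σ_p = √(0.56²·2.36² + 0.44²·2.92² + 2·-0.3·0.56·0.44·2.36·2.92) = 1.542%.
σ_{20d} = 1.542% × √20 = 6.896%.
z(95%) = 1.645.
VaR = 1.645 × 6.896% = 11.344%; on $15,000,000 that is $1,701,600.

$1,700,000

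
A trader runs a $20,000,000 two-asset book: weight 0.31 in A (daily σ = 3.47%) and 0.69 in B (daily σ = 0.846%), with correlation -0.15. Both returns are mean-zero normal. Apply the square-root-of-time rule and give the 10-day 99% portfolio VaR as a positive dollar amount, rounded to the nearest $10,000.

σ_p = √(0.31²·3.47² + 0.69²·0.846² + 2·-0.15·0.31·0.69·3.47·0.846) = 1.144%.
σ_{10d} = 1.144% × √10 = 3.618%.
z(99%) = 2.326.
VaR = 2.326 × 3.618% = 8.415%; on $20,000,000 that is $1,683,000.

$1,680,000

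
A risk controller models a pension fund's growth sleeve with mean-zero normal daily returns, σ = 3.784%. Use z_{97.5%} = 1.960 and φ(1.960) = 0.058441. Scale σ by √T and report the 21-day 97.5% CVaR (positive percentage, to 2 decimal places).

40.54%

σ_{21d} = 3.784% × √21 = 17.340%.
ES multiplier = φ(z)/(1−α) = 0.058441/0.025 = 2.338.
ES = 17.340% × 2.338 = 40.541%.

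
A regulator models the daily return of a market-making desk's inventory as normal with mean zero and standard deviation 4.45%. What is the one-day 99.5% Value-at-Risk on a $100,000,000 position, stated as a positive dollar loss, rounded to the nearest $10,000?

At 99.5% one-sided, z = 2.576.
VaR = z·σ = 2.576 × 4.45% = 11.463%.
On $100,000,000: 0.11463 × $100,000,000 = $11,463,000.

$11,460,000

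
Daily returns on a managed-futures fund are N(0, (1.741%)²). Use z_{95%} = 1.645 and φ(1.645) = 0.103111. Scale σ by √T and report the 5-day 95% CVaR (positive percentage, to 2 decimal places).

σ_{5d} = 1.741% × √5 = 3.893%.
ES multiplier = φ(z)/(1−α) = 0.103111/0.05 = 2.062.
ES = 3.893% × 2.062 = 8.027%.

8.03%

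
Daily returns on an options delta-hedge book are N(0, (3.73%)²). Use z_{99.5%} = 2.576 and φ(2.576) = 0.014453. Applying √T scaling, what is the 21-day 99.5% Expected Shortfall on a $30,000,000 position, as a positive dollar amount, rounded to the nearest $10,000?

σ_{21d} = 3.73% × √21 = 17.093%.
ES multiplier = φ(z)/(1−α) = 0.014453/0.005 = 2.891.
ES = 17.093% × 2.891 = 49.416%; on $30,000,000: $14,824,800.

$14,820,000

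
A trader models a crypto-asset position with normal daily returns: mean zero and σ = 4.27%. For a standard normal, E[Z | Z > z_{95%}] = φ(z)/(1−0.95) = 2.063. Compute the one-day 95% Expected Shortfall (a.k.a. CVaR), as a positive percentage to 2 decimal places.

8.81%

ES = 4.27% × 2.063 = 8.809%.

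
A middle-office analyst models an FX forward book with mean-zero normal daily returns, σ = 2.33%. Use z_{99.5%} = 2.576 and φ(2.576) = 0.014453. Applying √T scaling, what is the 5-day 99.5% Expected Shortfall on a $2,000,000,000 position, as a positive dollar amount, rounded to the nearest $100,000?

σ_{5d} = 2.33% × √5 = 5.210%.
ES multiplier = φ(z)/(1−α) = 0.014453/0.005 = 2.891.
ES = 5.210% × 2.891 = 15.062%; on $2,000,000,000: $301,240,000.

$301,200,000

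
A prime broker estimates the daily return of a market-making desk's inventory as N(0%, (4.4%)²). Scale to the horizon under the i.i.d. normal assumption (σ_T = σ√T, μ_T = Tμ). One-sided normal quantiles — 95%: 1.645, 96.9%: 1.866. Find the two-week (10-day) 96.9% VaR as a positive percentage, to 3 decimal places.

25.964%

σ_{10d} = 4.4% × √10 = 13.914%.
VaR = 1.866 × 13.914% = 25.964%.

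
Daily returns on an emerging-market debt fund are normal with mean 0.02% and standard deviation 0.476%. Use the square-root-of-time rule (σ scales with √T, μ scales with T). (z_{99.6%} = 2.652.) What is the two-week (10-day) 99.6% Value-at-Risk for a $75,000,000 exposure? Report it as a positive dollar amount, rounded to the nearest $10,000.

σ_{10d} = 0.476% × √10 = 1.505%; μ_{10d} = 10 × 0.02% = 0.200%.
VaR = −(0.200%) + 2.652 × 1.505% = 3.791%.
On $75,000,000: 0.03791 × $75,000,000 = $2,843,250.

$2,840,000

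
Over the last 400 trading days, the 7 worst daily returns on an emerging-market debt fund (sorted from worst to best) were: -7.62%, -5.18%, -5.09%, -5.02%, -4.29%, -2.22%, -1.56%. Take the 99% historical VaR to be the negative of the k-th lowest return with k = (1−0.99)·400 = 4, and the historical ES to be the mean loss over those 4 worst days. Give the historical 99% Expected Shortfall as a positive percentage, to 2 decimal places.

5.73%

The 4 worst returns sum to -22.91%.
ES = −(-22.91%) / 4 = 5.7275% ≈ 5.73%.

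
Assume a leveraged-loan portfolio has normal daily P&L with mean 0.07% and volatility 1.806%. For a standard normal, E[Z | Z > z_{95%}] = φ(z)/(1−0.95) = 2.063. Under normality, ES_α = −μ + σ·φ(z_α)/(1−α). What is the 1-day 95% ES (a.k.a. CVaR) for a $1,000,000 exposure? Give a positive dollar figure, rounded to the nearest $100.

$36,600

ES = −(0.07%) + 1.806% × 2.063 = 3.656%.
On $1,000,000: 0.03656 × $1,000,000 = $36,560.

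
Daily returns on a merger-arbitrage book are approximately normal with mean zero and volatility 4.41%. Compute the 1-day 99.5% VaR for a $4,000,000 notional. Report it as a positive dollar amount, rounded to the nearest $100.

$454,400

At 99.5% one-sided, z = 2.576.
VaR = z·σ = 2.576 × 4.41% = 11.360%.
On $4,000,000: 0.11360 × $4,000,000 = $454,400.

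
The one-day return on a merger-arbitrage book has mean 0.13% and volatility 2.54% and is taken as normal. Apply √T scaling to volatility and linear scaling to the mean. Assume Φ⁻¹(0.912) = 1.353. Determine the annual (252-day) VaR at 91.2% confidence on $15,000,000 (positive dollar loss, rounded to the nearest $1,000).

σ_{252d} = 2.54% × √252 = 40.321%; μ_{252d} = 252 × 0.13% = 32.760%.
VaR = −(32.760%) + 1.353 × 40.321% = 21.794%.
On $15,000,000: 0.21794 × $15,000,000 = $3,269,100.

$3,269,000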